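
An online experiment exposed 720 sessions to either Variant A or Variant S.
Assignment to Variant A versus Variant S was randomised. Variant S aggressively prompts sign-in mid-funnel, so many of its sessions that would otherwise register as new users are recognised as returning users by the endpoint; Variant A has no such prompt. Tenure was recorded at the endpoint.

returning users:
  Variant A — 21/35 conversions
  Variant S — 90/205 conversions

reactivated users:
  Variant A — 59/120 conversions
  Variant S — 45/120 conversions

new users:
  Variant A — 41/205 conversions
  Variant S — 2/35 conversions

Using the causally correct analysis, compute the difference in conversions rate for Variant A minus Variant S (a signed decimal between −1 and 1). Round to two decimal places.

User tenure is downstream of the variant. One should not condition on a consequence of treatment, so the overall rates are the right comparison.
The causal difference is the pooled difference: 0.336 − 0.381 = -0.044.

-0.04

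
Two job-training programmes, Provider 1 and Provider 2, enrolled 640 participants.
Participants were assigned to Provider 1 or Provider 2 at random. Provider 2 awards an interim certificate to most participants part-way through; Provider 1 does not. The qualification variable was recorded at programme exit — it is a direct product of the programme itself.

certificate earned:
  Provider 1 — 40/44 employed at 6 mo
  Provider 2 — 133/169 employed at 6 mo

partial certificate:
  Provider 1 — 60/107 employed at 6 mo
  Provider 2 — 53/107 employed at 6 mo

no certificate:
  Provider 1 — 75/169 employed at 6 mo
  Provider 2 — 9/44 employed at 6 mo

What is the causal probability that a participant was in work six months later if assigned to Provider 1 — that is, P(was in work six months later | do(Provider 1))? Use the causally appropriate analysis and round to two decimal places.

0.55

Qualification attained during the programme is downstream of the programme. One should not condition on a consequence of treatment, so the overall rates are the right comparison.
So P(outcome | do(Provider 1)) is just the pooled rate for Provider 1: 175/320 = 0.547.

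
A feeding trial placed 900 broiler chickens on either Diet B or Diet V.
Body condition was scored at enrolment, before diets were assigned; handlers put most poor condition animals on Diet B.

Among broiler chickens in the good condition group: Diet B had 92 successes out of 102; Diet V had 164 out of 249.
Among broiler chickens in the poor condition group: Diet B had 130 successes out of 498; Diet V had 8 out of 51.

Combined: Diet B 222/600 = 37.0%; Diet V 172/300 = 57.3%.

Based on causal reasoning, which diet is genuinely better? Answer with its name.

Diet B

The starting body condition-specific comparison favours Diet B throughout, but the pooled figures favour Diet V. The question is whether to condition on starting body condition.
The imbalance in starting body condition arose from how broiler chickens were allocated, not from anything the diet did; and starting body condition independently affects the outcome. The pooled gap is confounded — condition on starting body condition.
Within each level — good condition: 90.2% vs 65.9%; poor condition: 26.1% vs 15.7% — Diet B is higher every time.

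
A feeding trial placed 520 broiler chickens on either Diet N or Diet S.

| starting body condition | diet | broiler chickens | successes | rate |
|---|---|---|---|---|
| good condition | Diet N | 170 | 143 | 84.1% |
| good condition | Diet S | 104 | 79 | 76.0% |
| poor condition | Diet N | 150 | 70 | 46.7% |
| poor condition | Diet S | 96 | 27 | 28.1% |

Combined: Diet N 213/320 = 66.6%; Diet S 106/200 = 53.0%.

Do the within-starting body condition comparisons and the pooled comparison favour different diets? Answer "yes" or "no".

Within each starting body condition level (good condition 84.1% vs 76.0%; poor condition 46.7% vs 28.1%), Diet N has the higher rate every time. Pooled: 66.6% vs 53.0% — Diet N has the higher rate overall. They agree.

no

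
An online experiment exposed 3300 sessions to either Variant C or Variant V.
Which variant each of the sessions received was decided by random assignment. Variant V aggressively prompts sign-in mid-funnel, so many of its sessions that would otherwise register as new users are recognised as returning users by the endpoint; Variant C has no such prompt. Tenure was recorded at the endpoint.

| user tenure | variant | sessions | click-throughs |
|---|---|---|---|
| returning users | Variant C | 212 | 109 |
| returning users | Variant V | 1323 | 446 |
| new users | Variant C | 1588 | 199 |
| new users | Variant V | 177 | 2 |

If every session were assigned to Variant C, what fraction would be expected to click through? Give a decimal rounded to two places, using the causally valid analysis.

0.17

Variant C is higher inside every user tenure stratum but Variant V is higher in aggregate. Whether to stratify depends on how user tenure relates to the variant.
User tenure here is a post-treatment variable shaped by the variant; conditioning on it would introduce bias rather than remove it. The overall comparison is the causal one.
So P(outcome | do(Variant C)) is just the pooled rate for Variant C: 308/1800 = 0.171.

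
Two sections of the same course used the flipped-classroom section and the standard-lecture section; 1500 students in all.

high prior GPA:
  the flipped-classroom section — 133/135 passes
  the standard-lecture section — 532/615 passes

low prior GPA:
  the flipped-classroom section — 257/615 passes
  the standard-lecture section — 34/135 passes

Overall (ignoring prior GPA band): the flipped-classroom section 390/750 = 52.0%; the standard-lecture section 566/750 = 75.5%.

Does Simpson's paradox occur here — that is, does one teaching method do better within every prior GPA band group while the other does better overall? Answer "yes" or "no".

yes

Within each prior GPA band level (high prior GPA 98.5% vs 86.5%; low prior GPA 41.8% vs 25.2%), the flipped-classroom section has the higher rate every time. Pooled: 52.0% vs 75.5% — the standard-lecture section has the higher rate overall. The two comparisons disagree.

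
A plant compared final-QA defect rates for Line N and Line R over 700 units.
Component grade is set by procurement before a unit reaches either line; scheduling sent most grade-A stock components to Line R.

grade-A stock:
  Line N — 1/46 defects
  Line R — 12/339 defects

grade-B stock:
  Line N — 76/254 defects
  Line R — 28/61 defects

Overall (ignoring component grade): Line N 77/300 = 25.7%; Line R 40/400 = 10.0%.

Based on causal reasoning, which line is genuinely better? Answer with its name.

The component grade-specific comparison favours Line N throughout, but the pooled figures favour Line R. The question is whether to condition on component grade.
Component grade is set before the line has any effect — it is not caused by the line — and it independently drives the outcome. That makes it a confounder, so the causal comparison is within component grade levels.
Within each level — grade-A stock: 2.2% vs 3.5%; grade-B stock: 29.9% vs 45.9% — Line N is lower every time.

Line N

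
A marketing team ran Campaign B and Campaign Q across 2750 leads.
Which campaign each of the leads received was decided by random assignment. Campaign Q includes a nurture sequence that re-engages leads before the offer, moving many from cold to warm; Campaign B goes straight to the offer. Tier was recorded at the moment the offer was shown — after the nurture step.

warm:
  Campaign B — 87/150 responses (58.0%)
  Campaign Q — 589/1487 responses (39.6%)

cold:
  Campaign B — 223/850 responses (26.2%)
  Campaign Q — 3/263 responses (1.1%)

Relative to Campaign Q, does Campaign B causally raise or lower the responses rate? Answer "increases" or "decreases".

decreases

The distribution of engagement tier is itself part of what the campaign does — it is an intermediate outcome. Holding it fixed would remove that part of the effect; the total effect is the pooled difference.
Pooled: Campaign B 31.0% vs Campaign Q 33.8%; Campaign Q is higher overall.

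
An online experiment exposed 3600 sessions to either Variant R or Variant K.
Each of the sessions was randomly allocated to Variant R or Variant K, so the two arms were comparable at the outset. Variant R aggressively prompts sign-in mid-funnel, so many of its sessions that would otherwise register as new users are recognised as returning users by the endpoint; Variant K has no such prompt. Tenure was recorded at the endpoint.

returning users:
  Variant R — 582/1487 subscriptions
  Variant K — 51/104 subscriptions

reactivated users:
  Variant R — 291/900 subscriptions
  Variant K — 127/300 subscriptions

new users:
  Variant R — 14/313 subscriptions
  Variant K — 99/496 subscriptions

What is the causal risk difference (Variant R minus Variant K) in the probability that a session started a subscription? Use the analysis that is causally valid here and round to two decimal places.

Because the variant influences user tenure, user tenure is a post-treatment mediator, not a confounder. Stratifying on it would bias the estimate; the causal effect is the crude pooled difference.
The causal difference is the pooled difference: 0.329 − 0.308 = +0.021.

+0.02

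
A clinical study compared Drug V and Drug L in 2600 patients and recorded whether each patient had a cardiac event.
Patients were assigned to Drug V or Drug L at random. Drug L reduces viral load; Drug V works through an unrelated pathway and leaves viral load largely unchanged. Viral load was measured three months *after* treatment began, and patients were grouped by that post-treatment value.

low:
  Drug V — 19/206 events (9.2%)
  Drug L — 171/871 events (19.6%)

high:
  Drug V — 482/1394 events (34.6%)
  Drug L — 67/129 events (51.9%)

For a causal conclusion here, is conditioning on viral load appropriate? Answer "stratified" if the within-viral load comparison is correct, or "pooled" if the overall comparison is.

pooled

The distribution of viral load is itself part of what the drug does — it is an intermediate outcome. Holding it fixed would remove that part of the effect; the total effect is the pooled difference.
Pooled: Drug V 31.3% vs Drug L 23.8%; Drug L is lower overall.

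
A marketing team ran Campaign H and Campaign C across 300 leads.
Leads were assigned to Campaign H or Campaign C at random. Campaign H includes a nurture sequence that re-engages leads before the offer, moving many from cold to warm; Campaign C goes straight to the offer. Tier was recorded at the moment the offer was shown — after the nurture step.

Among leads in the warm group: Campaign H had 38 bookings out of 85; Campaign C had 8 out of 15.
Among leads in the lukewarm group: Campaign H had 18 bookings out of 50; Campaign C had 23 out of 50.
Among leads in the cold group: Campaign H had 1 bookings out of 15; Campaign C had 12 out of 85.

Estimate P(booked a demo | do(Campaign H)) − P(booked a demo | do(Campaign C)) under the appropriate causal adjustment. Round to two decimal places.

+0.09

Engagement tier is downstream of the campaign. One should not condition on a consequence of treatment, so the overall rates are the right comparison.
The causal difference is the pooled difference: 0.380 − 0.287 = +0.093.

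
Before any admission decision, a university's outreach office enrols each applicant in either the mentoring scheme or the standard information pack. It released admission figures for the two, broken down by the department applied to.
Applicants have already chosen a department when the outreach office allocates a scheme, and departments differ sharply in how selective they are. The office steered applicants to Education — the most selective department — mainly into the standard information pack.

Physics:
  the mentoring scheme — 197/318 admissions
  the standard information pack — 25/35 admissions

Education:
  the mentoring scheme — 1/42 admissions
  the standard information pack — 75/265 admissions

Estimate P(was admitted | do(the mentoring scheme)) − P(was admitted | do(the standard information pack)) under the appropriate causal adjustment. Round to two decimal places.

Department satisfies the back-door criterion: it is not a descendant of the outreach scheme, and it blocks the spurious path from outreach scheme to outcome. Adjusting for it (i.e., using the within-department rates) gives the causal effect.
Adjusting over the population distribution of department: 0.535·(0.619−0.714) + 0.465·(0.024−0.283) = -0.171.

-0.17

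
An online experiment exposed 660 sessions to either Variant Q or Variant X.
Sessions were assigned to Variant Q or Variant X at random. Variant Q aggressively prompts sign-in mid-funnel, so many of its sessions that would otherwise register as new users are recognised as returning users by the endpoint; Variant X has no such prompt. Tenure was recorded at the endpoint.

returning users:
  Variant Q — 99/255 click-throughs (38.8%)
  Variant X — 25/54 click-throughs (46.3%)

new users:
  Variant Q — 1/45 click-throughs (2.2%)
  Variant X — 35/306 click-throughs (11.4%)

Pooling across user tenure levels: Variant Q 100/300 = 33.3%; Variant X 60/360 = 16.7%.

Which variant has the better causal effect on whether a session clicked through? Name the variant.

Variant Q

Within every user tenure level Variant X has the higher rate, yet pooled Variant Q does — Simpson's reversal.
Stratifying would compare variants among sessions the variants themselves sorted into user tenure groups — a form of selection on an intermediate. The unconditioned pooled rates give the total causal effect.
Pooled: Variant Q 33.3% vs Variant X 16.7%; Variant Q is higher overall.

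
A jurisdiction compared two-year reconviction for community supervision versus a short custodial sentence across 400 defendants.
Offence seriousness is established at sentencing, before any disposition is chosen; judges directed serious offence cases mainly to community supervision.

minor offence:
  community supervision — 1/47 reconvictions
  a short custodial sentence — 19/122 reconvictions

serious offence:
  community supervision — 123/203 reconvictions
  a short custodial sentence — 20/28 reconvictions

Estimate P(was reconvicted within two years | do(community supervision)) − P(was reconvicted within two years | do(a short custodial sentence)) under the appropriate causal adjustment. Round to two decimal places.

-0.12

Within every offence seriousness level community supervision has the lower rate, yet pooled a short custodial sentence does — Simpson's reversal.
Nothing the disposition does changes offence seriousness; the imbalance is an allocation artefact. With offence seriousness also predicting the outcome, the pooled figure is confounded, and the within-stratum comparison is the causal one.
Adjusting over the population distribution of offence seriousness: 0.422·(0.021−0.156) + 0.578·(0.606−0.714) = -0.119.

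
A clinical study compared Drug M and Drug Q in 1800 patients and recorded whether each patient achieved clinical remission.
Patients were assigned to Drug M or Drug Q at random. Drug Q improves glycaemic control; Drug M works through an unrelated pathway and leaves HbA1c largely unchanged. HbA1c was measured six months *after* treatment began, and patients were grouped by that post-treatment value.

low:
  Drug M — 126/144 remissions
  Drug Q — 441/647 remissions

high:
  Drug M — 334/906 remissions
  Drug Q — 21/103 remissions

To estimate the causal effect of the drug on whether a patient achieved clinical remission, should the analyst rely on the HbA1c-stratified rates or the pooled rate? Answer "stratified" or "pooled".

The HbA1c-specific comparison favours Drug M throughout, but the pooled figures favour Drug Q. The question is whether to condition on HbA1c.
Because the drug influences HbA1c, HbA1c is a post-treatment mediator, not a confounder. Stratifying on it would bias the estimate; the causal effect is the crude pooled difference.
Pooled: Drug M 43.8% vs Drug Q 61.6%; Drug Q is higher overall.

pooled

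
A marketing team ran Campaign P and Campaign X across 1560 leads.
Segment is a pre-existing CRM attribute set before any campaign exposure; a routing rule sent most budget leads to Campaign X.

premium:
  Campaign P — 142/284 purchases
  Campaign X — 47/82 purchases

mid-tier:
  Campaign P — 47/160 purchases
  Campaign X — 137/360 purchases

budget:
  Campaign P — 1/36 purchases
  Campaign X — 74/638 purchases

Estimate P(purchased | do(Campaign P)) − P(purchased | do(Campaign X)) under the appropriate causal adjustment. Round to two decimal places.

The customer segment-specific comparison favours Campaign X throughout, but the pooled figures favour Campaign P. The question is whether to condition on customer segment.
Customer segment differs across campaigns for reasons unrelated to any effect of the campaign itself, and it separately predicts the outcome — a classic confounder. We must compare within customer segment levels.
Adjusting over the population distribution of customer segment: 0.235·(0.500−0.573) + 0.333·(0.294−0.381) + 0.432·(0.028−0.116) = -0.084.

-0.08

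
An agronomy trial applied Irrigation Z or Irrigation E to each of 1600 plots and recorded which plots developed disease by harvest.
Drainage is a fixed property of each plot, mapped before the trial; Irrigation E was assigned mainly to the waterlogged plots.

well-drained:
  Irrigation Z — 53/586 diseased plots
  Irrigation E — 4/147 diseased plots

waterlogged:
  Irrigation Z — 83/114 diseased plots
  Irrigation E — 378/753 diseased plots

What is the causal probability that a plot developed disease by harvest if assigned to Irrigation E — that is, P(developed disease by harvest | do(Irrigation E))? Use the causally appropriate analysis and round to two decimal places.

0.28

Irrigation E is lower inside every field drainage stratum but Irrigation Z is lower in aggregate. Whether to stratify depends on how field drainage relates to the irrigation.
Field drainage is set before the irrigation has any effect — it is not caused by the irrigation — and it independently drives the outcome. That makes it a confounder, so the causal comparison is within field drainage levels.
Standardising Irrigation E to the population field drainage mix: 0.458·4/147 + 0.542·378/753 = 0.284.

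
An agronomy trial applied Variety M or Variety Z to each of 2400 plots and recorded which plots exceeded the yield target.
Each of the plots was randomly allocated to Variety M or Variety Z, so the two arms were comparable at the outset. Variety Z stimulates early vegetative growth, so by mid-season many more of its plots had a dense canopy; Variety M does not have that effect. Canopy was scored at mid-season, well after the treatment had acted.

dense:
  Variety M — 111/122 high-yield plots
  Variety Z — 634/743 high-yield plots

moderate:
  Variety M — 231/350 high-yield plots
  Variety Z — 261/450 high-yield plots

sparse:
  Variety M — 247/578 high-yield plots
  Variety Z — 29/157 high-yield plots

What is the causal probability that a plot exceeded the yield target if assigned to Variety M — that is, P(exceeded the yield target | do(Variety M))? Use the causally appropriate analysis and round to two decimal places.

0.56

Mid-season canopy here is a post-treatment variable shaped by the variety; conditioning on it would introduce bias rather than remove it. The overall comparison is the causal one.
So P(outcome | do(Variety M)) is just the pooled rate for Variety M: 589/1050 = 0.561.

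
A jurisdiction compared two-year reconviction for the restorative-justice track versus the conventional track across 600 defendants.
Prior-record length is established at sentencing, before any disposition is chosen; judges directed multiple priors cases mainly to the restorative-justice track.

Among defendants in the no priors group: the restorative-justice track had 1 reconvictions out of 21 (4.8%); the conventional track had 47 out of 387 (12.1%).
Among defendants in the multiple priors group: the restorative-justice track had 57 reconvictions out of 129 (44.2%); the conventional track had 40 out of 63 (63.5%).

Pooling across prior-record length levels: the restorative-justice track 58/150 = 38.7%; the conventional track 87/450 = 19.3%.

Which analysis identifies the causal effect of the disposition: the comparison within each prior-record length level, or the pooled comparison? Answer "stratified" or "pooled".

stratified

the restorative-justice track is lower inside every prior-record length stratum but the conventional track is lower in aggregate. Whether to stratify depends on how prior-record length relates to the disposition.
The imbalance in prior-record length arose from how defendants were allocated, not from anything the disposition did; and prior-record length independently affects the outcome. The pooled gap is confounded — condition on prior-record length.
Within each level — no priors: 4.8% vs 12.1%; multiple priors: 44.2% vs 63.5% — the restorative-justice track is lower every time.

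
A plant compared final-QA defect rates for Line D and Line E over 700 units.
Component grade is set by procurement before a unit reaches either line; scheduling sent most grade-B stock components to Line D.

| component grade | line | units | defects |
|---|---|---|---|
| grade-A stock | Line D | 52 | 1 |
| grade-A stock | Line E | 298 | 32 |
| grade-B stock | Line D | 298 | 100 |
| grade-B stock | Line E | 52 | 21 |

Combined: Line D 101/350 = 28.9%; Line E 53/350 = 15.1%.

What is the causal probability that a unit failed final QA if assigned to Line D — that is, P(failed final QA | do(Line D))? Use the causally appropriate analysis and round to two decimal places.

Here component grade is a common cause — it drives both which line a case falls under and the outcome. The crude comparison mixes populations; the stratum-specific rates are the causally relevant ones.
Standardising Line D to the population component grade mix: 0.500·1/52 + 0.500·100/298 = 0.177.

0.18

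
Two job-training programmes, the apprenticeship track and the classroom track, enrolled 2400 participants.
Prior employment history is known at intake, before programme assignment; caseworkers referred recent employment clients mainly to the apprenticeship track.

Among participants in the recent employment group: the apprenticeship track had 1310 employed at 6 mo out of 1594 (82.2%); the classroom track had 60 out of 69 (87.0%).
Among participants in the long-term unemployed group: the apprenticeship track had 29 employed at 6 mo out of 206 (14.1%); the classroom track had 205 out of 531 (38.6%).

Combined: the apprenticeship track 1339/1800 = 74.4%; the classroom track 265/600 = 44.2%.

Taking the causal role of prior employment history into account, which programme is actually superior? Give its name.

Since prior employment history is a pre-existing factor (not a product of the programme) and it affects the outcome on its own, it is a confounder. The stratified rates, not the pooled rate, identify the causal effect.
Within each level — recent employment: 82.2% vs 87.0%; long-term unemployed: 14.1% vs 38.6% — the classroom track is higher every time.

the classroom track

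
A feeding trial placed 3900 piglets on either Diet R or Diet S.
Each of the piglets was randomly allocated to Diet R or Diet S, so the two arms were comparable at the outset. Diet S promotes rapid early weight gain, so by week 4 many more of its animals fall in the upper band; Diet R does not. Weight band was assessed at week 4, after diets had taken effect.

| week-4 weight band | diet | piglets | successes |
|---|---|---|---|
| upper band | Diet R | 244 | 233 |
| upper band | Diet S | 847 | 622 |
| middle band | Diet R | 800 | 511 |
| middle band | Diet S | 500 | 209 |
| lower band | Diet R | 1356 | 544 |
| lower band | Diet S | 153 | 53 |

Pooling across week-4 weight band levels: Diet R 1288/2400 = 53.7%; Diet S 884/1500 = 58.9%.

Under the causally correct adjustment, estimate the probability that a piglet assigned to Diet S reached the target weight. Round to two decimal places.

0.59

Week-4 weight band here is a post-treatment variable shaped by the diet; conditioning on it would introduce bias rather than remove it. The overall comparison is the causal one.
So P(outcome | do(Diet S)) is just the pooled rate for Diet S: 884/1500 = 0.589.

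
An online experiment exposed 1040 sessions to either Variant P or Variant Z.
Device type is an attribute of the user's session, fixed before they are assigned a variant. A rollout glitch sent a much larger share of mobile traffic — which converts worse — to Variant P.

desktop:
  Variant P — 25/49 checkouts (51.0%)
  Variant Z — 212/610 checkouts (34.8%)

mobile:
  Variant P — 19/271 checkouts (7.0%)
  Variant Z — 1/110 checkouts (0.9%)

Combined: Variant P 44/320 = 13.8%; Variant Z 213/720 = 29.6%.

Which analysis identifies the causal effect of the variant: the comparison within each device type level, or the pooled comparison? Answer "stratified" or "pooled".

Within every device type level Variant P has the higher rate, yet pooled Variant Z does — Simpson's reversal.
Nothing the variant does changes device type; the imbalance is an allocation artefact. With device type also predicting the outcome, the pooled figure is confounded, and the within-stratum comparison is the causal one.
Within each level — desktop: 51.0% vs 34.8%; mobile: 7.0% vs 0.9% — Variant P is higher every time.

stratified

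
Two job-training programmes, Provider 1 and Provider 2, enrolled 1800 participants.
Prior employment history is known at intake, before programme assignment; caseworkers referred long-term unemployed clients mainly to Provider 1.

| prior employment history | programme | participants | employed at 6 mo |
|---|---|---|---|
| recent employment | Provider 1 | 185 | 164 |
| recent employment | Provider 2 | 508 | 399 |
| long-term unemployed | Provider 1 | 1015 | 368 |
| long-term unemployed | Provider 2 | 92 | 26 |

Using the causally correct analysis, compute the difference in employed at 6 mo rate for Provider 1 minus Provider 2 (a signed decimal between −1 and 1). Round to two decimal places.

The imbalance in prior employment history arose from how participants were allocated, not from anything the programme did; and prior employment history independently affects the outcome. The pooled gap is confounded — condition on prior employment history.
Adjusting over the population distribution of prior employment history: 0.385·(0.886−0.785) + 0.615·(0.363−0.283) = +0.088.

+0.09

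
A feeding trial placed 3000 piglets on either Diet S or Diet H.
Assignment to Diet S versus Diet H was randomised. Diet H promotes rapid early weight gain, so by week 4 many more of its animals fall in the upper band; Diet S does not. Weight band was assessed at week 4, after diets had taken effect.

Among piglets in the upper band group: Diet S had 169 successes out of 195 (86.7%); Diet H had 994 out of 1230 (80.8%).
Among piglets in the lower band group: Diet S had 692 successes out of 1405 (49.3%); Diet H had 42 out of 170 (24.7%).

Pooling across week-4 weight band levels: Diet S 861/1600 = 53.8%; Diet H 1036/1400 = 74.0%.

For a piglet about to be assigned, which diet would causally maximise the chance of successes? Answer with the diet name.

Diet H

The week-4 weight band-specific comparison favours Diet S throughout, but the pooled figures favour Diet H. The question is whether to condition on week-4 weight band.
Week-4 weight band is recorded after the diet and is itself shifted by it — it sits on the causal path from diet to outcome. Conditioning on a mediator would strip out part of the effect we want; the pooled comparison gives the total causal effect.
Pooled: Diet S 53.8% vs Diet H 74.0%; Diet H is higher overall.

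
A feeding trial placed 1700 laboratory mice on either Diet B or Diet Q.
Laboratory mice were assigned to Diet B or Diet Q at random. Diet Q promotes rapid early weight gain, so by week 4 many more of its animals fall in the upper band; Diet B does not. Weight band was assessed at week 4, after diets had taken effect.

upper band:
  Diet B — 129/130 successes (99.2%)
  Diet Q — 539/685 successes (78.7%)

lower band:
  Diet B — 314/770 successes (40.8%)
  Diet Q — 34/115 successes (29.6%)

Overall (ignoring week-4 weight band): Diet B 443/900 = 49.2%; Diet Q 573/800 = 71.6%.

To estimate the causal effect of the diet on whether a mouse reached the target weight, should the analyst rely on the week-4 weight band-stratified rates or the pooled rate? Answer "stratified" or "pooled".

pooled

The week-4 weight band-specific comparison favours Diet B throughout, but the pooled figures favour Diet Q. The question is whether to condition on week-4 weight band.
Week-4 weight band here is a post-treatment variable shaped by the diet; conditioning on it would introduce bias rather than remove it. The overall comparison is the causal one.
Pooled: Diet B 49.2% vs Diet Q 71.6%; Diet Q is higher overall.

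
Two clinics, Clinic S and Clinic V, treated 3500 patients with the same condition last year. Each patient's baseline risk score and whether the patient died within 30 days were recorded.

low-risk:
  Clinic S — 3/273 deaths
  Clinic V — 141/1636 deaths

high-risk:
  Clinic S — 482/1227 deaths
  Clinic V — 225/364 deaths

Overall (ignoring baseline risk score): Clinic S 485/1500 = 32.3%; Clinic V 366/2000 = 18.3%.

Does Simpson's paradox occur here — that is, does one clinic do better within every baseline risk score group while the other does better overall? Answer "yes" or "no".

Within each baseline risk score level (low-risk 1.1% vs 8.6%; high-risk 39.3% vs 61.8%), Clinic S has the lower rate every time. Pooled: 32.3% vs 18.3% — Clinic V has the lower rate overall. The two comparisons disagree.

yes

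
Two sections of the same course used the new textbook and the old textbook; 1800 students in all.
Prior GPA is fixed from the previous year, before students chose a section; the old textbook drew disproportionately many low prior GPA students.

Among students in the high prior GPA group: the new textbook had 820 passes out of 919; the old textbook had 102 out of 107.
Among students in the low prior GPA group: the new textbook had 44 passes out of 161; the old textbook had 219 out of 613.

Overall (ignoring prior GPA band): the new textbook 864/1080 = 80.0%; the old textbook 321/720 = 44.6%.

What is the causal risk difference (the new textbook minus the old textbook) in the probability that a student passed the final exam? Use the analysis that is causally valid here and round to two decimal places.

The prior GPA band-specific comparison favours the old textbook throughout, but the pooled figures favour the new textbook. The question is whether to condition on prior GPA band.
The imbalance in prior GPA band arose from how students were allocated, not from anything the teaching method did; and prior GPA band independently affects the outcome. The pooled gap is confounded — condition on prior GPA band.
Adjusting over the population distribution of prior GPA band: 0.570·(0.892−0.953) + 0.430·(0.273−0.357) = -0.071.

-0.07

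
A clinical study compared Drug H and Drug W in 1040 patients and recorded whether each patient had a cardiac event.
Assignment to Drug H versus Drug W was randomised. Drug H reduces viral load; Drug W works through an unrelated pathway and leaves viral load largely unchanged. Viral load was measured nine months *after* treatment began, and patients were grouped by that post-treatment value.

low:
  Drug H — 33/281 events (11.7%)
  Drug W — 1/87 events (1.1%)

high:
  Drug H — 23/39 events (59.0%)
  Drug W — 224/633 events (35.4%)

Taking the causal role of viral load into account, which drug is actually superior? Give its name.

Viral load is downstream of the drug. One should not condition on a consequence of treatment, so the overall rates are the right comparison.
Pooled: Drug H 17.5% vs Drug W 31.2%; Drug H is lower overall.

Drug H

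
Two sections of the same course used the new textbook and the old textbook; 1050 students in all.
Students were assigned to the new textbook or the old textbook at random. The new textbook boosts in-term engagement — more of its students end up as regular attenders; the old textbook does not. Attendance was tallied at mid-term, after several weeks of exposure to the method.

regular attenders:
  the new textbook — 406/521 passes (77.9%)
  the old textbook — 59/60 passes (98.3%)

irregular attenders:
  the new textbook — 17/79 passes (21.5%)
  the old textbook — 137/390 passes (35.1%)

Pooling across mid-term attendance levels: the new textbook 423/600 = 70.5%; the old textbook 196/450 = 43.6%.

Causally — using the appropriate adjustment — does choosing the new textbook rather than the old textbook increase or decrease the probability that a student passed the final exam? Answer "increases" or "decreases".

increases

Within every mid-term attendance level the old textbook has the higher rate, yet pooled the new textbook does — Simpson's reversal.
Mid-term attendance is recorded after the teaching method and is itself shifted by it — it sits on the causal path from teaching method to outcome. Conditioning on a mediator would strip out part of the effect we want; the pooled comparison gives the total causal effect.
Pooled: the new textbook 70.5% vs the old textbook 43.6%; the new textbook is higher overall.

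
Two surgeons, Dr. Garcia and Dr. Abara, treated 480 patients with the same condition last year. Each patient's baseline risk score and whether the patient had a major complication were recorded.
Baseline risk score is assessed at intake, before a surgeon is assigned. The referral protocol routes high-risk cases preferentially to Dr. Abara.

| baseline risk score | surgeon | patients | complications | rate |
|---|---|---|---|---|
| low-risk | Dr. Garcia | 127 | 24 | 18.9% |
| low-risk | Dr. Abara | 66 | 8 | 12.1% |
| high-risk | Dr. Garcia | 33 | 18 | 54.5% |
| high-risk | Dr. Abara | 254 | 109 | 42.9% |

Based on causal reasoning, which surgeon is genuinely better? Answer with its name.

Dr. Abara

The baseline risk score-specific comparison favours Dr. Abara throughout, but the pooled figures favour Dr. Garcia. The question is whether to condition on baseline risk score.
Baseline risk score differs across surgeons for reasons unrelated to any effect of the surgeon itself, and it separately predicts the outcome — a classic confounder. We must compare within baseline risk score levels.
Within each level — low-risk: 18.9% vs 12.1%; high-risk: 54.5% vs 42.9% — Dr. Abara is lower every time.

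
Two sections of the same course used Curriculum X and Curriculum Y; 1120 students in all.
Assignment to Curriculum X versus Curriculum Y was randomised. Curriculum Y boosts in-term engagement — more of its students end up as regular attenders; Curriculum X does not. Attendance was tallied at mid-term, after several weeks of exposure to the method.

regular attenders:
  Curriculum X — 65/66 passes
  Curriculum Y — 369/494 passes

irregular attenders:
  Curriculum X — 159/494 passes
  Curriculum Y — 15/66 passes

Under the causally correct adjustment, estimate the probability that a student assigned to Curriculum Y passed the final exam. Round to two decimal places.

Mid-term attendance is recorded after the teaching method and is itself shifted by it — it sits on the causal path from teaching method to outcome. Conditioning on a mediator would strip out part of the effect we want; the pooled comparison gives the total causal effect.
So P(outcome | do(Curriculum Y)) is just the pooled rate for Curriculum Y: 384/560 = 0.686.

0.69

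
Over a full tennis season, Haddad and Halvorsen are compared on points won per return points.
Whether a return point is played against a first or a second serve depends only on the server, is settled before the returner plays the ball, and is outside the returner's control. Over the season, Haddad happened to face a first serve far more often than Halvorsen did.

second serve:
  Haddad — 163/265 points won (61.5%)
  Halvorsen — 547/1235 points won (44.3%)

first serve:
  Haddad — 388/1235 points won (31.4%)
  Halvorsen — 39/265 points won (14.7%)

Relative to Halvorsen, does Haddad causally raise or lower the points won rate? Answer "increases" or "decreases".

Here serve type is a common cause — it drives both which player a case falls under and the outcome. The crude comparison mixes populations; the stratum-specific rates are the causally relevant ones.
Within each level — second serve: 61.5% vs 44.3%; first serve: 31.4% vs 14.7% — Haddad is higher every time.

increases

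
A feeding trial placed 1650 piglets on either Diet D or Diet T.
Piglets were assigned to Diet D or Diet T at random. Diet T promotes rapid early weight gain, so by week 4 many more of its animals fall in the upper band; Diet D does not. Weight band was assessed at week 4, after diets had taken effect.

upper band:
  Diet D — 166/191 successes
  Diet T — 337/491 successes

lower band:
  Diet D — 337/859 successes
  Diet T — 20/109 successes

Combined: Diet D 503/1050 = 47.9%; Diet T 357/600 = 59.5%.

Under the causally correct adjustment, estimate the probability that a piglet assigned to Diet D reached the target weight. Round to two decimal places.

The stratified and pooled comparisons disagree (Diet D wins within each week-4 weight band; Diet T wins overall), so the answer turns on the causal role of week-4 weight band.
Week-4 weight band lies on the pathway diet → week-4 weight band → outcome, so adjusting for it blocks the indirect effect. For the total causal effect of diet, use the unadjusted pooled rates.
So P(outcome | do(Diet D)) is just the pooled rate for Diet D: 503/1050 = 0.479.

0.48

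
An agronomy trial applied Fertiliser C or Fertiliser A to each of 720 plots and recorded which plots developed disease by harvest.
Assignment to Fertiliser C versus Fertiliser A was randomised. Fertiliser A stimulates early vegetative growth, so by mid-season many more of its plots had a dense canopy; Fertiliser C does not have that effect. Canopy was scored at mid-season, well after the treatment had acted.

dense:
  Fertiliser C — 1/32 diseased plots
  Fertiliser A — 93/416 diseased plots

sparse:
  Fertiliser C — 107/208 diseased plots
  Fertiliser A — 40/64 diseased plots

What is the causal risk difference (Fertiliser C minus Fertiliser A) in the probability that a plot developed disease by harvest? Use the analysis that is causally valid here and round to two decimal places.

Within every mid-season canopy level Fertiliser C has the lower rate, yet pooled Fertiliser A does — Simpson's reversal.
Mid-season canopy here is a post-treatment variable shaped by the fertiliser; conditioning on it would introduce bias rather than remove it. The overall comparison is the causal one.
The causal difference is the pooled difference: 0.450 − 0.277 = +0.173.

+0.17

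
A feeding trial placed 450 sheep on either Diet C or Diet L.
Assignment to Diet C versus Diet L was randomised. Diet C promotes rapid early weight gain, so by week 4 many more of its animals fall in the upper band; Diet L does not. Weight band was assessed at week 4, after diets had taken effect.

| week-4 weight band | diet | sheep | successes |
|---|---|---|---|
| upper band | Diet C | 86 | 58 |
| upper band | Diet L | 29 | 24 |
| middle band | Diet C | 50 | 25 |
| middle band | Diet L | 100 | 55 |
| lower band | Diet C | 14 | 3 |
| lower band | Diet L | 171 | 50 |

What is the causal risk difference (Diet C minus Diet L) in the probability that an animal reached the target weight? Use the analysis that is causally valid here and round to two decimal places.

+0.14

The stratified and pooled comparisons disagree (Diet L wins within each week-4 weight band; Diet C wins overall), so the answer turns on the causal role of week-4 weight band.
Week-4 weight band lies on the pathway diet → week-4 weight band → outcome, so adjusting for it blocks the indirect effect. For the total causal effect of diet, use the unadjusted pooled rates.
The causal difference is the pooled difference: 0.573 − 0.430 = +0.143.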